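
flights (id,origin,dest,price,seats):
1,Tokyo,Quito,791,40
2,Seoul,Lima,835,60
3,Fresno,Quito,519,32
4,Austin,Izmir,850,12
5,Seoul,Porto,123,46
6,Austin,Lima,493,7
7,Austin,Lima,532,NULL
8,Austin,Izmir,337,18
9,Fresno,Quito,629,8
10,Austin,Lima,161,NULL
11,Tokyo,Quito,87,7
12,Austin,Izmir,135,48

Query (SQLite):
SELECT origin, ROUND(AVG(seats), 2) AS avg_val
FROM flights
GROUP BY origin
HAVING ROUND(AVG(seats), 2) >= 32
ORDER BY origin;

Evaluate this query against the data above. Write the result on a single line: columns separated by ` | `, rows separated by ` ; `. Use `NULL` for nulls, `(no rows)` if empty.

Seoul | 53

Partition flights by origin; compute ROUND(AVG(seats), 2) within each group.
HAVING: keep groups where ROUND(AVG(seats), 2) >= 32.
  Austin: ids {4, 6, 7, 8, 10, 12} → ROUND(AVG(seats), 2)=21.25
  Fresno: ids {3, 9} → ROUND(AVG(seats), 2)=20
  Seoul: ids {2, 5} → ROUND(AVG(seats), 2)=53
  Tokyo: ids {1, 11} → ROUND(AVG(seats), 2)=23.5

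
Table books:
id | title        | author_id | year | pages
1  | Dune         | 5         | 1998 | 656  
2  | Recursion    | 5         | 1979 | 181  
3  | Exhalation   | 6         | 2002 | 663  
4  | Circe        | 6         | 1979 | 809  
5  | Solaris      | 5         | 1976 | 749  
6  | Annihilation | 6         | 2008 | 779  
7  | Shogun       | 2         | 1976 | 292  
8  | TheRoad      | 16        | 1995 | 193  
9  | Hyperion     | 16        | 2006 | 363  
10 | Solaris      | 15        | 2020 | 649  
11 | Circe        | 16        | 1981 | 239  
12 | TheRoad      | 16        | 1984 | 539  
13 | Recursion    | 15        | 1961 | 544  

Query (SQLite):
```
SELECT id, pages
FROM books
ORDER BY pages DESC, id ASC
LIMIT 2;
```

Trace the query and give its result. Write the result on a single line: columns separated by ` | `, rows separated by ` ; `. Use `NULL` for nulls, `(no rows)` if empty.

Sort by pages desc, tiebreak id asc: (809, id=4), (779, id=6), (749, id=5), (663, id=3), (656, id=1) …. Take first 2.

4 | 809 ; 6 | 779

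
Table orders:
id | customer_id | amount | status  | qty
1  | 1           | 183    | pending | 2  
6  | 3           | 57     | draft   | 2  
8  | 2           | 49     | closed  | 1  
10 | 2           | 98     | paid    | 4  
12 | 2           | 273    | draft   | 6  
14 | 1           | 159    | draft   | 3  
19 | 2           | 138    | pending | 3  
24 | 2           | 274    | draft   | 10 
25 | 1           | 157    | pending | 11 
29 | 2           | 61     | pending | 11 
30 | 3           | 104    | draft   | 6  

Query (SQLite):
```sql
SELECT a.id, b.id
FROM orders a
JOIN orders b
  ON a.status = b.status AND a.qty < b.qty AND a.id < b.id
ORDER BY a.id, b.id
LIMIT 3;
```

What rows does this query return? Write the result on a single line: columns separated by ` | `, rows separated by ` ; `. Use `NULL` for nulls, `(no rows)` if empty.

Pairs (a,b) with same status, a.qty < b.qty, a.id < b.id.
status groups: closed:{8} draft:{6,12,14,24,30} paid:{10} pending:{1,19,25,29}
Ordered by (a.id, b.id); first 3.

1 | 19 ; 1 | 25 ; 1 | 29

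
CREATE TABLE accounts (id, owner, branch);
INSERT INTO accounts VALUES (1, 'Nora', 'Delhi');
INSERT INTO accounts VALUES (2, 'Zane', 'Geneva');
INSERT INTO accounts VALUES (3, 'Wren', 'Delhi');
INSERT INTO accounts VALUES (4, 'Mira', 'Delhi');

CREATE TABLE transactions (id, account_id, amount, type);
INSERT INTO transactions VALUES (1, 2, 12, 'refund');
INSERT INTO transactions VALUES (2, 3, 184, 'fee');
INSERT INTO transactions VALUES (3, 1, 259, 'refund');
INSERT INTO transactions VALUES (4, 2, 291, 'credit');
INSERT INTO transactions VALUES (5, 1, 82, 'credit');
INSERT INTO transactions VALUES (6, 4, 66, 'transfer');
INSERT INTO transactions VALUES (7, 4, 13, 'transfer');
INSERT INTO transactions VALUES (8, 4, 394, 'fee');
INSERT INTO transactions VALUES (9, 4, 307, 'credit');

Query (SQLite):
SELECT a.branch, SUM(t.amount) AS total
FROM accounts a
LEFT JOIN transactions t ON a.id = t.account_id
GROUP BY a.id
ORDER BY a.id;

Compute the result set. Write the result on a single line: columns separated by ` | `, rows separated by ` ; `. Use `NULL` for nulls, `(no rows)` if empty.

Delhi | 341 ; Geneva | 303 ; Delhi | 184 ; Delhi | 780

LEFT JOIN keeps every accounts row; unmatched ones get NULL for transactions columns.
Group by accounts.id and compute SUM(t.amount). SUM over an all-NULL group is NULL.
  1: ids {3, 5} → SUM(t.amount)=341
  2: ids {1, 4} → SUM(t.amount)=303
  3: ids {2} → SUM(t.amount)=184
  4: ids {6, 7, 8, 9} → SUM(t.amount)=780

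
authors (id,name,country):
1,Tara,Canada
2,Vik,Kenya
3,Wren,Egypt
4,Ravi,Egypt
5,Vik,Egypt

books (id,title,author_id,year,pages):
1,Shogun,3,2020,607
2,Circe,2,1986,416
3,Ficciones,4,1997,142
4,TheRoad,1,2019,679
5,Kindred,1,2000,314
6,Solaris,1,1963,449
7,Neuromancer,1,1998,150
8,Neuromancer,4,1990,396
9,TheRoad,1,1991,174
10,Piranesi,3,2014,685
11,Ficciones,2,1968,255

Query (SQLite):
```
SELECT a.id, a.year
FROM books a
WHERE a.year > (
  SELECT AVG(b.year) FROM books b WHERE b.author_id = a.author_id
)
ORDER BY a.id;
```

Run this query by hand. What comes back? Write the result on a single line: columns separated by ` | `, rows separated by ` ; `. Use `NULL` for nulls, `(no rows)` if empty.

For each books row a, compute AVG(year) over rows sharing a.author_id.
Keep row a if a.year > that per-group AVG.
  author_id=1: AVG(year) = 1994.2
  author_id=2: AVG(year) = 1977.0
  author_id=3: AVG(year) = 2017.0
  author_id=4: AVG(year) = 1993.5

1 | 2020 ; 2 | 1986 ; 3 | 1997 ; 4 | 2019 ; 5 | 2000 ; 7 | 1998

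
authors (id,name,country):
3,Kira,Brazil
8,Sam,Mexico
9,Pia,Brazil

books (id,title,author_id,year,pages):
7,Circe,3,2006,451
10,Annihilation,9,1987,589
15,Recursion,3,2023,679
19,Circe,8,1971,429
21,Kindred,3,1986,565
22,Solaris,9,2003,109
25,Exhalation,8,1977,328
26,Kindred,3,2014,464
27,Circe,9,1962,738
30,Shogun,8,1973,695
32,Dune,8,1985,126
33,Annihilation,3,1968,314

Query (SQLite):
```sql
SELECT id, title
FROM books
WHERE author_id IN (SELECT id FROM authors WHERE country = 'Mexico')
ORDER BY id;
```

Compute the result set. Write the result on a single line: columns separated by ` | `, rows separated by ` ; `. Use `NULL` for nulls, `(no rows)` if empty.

19 | Circe ; 25 | Exhalation ; 30 | Shogun ; 32 | Dune

Inner query: authors.id where country = 'Mexico'.
Outer: keep books rows whose author_id is in that set.
Inner query → {8}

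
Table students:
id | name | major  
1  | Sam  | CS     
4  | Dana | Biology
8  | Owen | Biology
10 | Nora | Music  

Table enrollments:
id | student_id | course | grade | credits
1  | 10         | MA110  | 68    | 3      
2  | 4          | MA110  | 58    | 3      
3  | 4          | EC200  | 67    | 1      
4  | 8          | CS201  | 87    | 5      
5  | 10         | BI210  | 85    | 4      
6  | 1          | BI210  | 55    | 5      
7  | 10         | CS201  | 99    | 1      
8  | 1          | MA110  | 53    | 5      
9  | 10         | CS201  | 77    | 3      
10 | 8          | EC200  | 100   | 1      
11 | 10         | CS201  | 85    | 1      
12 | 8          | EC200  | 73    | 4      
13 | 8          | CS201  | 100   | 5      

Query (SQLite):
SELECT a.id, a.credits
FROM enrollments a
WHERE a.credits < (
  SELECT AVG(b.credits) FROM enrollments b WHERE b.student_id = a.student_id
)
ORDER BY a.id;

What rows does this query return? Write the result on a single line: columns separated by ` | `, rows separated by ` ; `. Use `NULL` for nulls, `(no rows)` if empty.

For each enrollments row a, compute AVG(credits) over rows sharing a.student_id.
Keep row a if a.credits < that per-group AVG.
  student_id=1: AVG(credits) = 5.0
  student_id=4: AVG(credits) = 2.0
  student_id=8: AVG(credits) = 3.75
  student_id=10: AVG(credits) = 2.4

3 | 1 ; 7 | 1 ; 10 | 1 ; 11 | 1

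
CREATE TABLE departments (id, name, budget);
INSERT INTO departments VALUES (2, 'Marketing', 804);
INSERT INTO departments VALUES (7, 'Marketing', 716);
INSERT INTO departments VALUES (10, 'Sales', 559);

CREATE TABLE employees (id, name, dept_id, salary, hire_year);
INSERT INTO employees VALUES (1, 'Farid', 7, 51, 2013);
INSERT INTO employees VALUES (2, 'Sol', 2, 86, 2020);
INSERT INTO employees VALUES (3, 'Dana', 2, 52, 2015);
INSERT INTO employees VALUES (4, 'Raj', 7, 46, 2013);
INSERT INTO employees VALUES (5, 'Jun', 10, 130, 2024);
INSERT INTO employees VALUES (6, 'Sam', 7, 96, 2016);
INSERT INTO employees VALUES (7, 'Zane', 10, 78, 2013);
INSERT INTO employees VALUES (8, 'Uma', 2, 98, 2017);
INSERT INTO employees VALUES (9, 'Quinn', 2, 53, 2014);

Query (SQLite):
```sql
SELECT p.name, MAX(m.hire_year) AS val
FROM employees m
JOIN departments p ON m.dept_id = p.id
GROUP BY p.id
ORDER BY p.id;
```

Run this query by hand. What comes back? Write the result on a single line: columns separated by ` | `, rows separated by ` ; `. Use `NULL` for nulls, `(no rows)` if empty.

Marketing | 2020 ; Marketing | 2016 ; Sales | 2024

Join each employees row to its departments via dept_id.
Group joined rows by departments.id; compute MAX(m.hire_year) per group.
  2: ids {2, 3, 8, 9} → MAX(m.hire_year)=2020
  7: ids {1, 4, 6} → MAX(m.hire_year)=2016
  10: ids {5, 7} → MAX(m.hire_year)=2024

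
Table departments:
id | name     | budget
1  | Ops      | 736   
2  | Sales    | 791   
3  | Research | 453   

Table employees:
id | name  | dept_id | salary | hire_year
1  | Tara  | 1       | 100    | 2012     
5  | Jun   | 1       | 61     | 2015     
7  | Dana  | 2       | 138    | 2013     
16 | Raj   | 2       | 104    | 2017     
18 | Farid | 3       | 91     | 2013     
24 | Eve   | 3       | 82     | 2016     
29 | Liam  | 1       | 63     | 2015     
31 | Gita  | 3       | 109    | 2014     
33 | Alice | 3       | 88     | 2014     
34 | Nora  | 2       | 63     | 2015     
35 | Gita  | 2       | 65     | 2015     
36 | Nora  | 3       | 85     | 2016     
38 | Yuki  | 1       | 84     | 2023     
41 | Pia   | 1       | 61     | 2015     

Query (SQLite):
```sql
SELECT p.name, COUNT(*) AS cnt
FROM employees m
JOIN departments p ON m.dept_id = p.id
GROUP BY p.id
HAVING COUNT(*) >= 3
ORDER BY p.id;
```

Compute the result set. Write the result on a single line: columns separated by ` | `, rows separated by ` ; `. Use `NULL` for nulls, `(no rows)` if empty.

Ops | 5 ; Sales | 4 ; Research | 5

Join each employees row to its departments via dept_id.
Group joined rows by departments.id; compute COUNT(*) per group.
HAVING: keep groups with count ≥ 3.
  1: ids {1, 5, 29, 38, 41} → COUNT(*)=5
  2: ids {7, 16, 34, 35} → COUNT(*)=4
  3: ids {18, 24, 31, 33, 36} → COUNT(*)=5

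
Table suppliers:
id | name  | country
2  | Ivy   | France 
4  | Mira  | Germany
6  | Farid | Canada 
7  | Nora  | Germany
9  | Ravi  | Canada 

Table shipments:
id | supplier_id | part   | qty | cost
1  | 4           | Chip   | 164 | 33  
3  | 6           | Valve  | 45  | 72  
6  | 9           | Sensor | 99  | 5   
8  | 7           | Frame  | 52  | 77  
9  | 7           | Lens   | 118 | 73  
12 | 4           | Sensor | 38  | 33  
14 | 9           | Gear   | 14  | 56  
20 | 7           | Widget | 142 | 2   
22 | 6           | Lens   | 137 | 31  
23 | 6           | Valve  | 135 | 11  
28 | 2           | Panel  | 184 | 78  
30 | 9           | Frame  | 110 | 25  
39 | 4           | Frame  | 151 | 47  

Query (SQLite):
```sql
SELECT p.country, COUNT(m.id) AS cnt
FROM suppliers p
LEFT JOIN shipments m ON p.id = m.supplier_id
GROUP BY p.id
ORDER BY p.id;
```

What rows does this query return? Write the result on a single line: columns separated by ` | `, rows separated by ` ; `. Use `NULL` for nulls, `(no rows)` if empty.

France | 1 ; Germany | 3 ; Canada | 3 ; Germany | 3 ; Canada | 3

LEFT JOIN keeps every suppliers row; unmatched ones get NULL for shipments columns.
Group by suppliers.id and compute COUNT(m.id). COUNT(col) of an all-NULL group is 0.
  2: ids {28} → COUNT(m.id)=1
  4: ids {1, 12, 39} → COUNT(m.id)=3
  6: ids {3, 22, 23} → COUNT(m.id)=3
  7: ids {8, 9, 20} → COUNT(m.id)=3
  9: ids {6, 14, 30} → COUNT(m.id)=3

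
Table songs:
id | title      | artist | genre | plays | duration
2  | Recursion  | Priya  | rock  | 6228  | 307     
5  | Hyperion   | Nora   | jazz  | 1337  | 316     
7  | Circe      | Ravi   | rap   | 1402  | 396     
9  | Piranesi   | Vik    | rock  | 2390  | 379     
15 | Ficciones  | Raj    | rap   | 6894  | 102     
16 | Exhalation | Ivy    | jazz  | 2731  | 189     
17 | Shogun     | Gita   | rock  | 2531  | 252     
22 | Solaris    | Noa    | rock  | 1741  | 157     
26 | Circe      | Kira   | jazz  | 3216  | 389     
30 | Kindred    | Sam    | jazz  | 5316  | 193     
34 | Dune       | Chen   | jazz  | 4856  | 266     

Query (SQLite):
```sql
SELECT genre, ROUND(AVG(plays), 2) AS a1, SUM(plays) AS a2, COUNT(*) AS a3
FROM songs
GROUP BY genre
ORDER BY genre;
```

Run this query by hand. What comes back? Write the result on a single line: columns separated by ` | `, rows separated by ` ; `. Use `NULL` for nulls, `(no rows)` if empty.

Group songs by genre.
Per group compute: ROUND(AVG(plays), 2), SUM(plays), COUNT(*).
  jazz: ids {5, 16, 26, 30, 34} → ROUND(AVG(plays), 2)=3491.2, SUM(plays)=17456, COUNT(*)=5
  rap: ids {7, 15} → ROUND(AVG(plays), 2)=4148, SUM(plays)=8296, COUNT(*)=2
  rock: ids {2, 9, 17, 22} → ROUND(AVG(plays), 2)=3222.5, SUM(plays)=12890, COUNT(*)=4

jazz | 3491.2 | 17456 | 5 ; rap | 4148 | 8296 | 2 ; rock | 3222.5 | 12890 | 4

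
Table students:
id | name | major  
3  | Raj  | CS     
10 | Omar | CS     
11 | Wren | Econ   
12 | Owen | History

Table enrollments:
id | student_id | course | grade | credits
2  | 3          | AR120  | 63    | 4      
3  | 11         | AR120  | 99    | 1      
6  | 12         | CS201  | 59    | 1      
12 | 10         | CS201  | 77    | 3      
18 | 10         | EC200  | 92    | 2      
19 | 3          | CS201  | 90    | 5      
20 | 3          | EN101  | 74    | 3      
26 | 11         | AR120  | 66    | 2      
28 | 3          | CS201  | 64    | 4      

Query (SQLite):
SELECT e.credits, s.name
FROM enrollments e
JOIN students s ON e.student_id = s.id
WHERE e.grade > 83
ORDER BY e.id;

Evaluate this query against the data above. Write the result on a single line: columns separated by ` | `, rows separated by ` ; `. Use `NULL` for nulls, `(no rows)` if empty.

1 | Wren ; 2 | Omar ; 5 | Raj

Each enrollments row matches the students row where student_id = students.id.
Then keep rows with e.grade > 83.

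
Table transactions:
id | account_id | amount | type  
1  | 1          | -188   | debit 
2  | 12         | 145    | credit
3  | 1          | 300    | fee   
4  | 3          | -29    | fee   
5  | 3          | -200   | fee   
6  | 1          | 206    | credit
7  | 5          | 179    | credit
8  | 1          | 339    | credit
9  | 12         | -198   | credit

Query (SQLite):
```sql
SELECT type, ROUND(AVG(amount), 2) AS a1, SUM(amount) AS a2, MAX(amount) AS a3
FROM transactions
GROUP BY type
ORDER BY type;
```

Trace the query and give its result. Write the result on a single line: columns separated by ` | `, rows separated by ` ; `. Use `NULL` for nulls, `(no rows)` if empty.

credit | 134.2 | 671 | 339 ; debit | -188 | -188 | -188 ; fee | 23.67 | 71 | 300

Group transactions by type.
Per group compute: ROUND(AVG(amount), 2), SUM(amount), MAX(amount).
  credit: ids {2, 6, 7, 8, 9} → ROUND(AVG(amount), 2)=134.2, SUM(amount)=671, MAX(amount)=339
  debit: ids {1} → ROUND(AVG(amount), 2)=-188, SUM(amount)=-188, MAX(amount)=-188
  fee: ids {3, 4, 5} → ROUND(AVG(amount), 2)=23.67, SUM(amount)=71, MAX(amount)=300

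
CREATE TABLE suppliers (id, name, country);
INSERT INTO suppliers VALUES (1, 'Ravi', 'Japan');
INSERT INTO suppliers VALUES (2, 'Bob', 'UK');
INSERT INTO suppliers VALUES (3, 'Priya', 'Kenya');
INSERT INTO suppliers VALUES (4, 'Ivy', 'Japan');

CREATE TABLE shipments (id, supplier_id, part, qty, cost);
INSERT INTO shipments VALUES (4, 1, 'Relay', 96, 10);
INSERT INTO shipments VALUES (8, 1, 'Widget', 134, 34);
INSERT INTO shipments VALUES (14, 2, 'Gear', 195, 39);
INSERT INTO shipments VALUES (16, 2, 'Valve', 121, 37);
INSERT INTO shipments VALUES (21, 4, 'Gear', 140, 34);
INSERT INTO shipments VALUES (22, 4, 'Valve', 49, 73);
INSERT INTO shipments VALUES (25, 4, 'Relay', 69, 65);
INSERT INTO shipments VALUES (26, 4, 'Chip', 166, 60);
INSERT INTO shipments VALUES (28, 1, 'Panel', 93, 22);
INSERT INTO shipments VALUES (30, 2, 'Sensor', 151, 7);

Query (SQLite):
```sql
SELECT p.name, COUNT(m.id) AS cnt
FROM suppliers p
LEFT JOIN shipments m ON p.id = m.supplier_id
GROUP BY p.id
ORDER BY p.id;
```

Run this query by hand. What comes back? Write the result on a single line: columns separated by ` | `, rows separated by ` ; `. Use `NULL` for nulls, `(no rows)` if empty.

LEFT JOIN keeps every suppliers row; unmatched ones get NULL for shipments columns.
Group by suppliers.id and compute COUNT(m.id). COUNT(col) of an all-NULL group is 0.
  1: ids {4, 8, 28} → COUNT(m.id)=3
  2: ids {14, 16, 30} → COUNT(m.id)=3
  3: ids {—} → COUNT(m.id)=0
  4: ids {21, 22, 25, 26} → COUNT(m.id)=4

Ravi | 3 ; Bob | 3 ; Priya | 0 ; Ivy | 4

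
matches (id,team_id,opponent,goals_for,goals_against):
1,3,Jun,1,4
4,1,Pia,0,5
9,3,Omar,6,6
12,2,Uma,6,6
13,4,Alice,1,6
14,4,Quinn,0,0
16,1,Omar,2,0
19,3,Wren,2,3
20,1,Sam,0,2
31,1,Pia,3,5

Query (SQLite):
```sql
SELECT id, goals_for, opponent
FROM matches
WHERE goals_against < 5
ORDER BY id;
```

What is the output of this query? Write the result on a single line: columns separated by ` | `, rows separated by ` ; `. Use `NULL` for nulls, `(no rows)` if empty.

goals_against < 5: ids {1, 14, 16, 19, 20}

1 | 1 | Jun ; 14 | 0 | Quinn ; 16 | 2 | Omar ; 19 | 2 | Wren ; 20 | 0 | Sam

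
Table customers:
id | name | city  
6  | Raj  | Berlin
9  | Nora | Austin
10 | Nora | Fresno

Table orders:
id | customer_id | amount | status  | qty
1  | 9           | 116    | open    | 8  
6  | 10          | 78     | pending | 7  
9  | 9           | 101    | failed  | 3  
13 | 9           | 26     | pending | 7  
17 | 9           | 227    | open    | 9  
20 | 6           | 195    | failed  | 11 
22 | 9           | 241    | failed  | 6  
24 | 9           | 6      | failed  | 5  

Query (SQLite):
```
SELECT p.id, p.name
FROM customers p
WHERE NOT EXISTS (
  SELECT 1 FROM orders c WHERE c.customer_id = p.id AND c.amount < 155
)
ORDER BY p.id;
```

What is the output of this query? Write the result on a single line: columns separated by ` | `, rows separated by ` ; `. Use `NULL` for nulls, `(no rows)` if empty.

6 | Raj

For each customers row, check whether any orders with matching customer_id has amount < 155.
Keep rows where that is false.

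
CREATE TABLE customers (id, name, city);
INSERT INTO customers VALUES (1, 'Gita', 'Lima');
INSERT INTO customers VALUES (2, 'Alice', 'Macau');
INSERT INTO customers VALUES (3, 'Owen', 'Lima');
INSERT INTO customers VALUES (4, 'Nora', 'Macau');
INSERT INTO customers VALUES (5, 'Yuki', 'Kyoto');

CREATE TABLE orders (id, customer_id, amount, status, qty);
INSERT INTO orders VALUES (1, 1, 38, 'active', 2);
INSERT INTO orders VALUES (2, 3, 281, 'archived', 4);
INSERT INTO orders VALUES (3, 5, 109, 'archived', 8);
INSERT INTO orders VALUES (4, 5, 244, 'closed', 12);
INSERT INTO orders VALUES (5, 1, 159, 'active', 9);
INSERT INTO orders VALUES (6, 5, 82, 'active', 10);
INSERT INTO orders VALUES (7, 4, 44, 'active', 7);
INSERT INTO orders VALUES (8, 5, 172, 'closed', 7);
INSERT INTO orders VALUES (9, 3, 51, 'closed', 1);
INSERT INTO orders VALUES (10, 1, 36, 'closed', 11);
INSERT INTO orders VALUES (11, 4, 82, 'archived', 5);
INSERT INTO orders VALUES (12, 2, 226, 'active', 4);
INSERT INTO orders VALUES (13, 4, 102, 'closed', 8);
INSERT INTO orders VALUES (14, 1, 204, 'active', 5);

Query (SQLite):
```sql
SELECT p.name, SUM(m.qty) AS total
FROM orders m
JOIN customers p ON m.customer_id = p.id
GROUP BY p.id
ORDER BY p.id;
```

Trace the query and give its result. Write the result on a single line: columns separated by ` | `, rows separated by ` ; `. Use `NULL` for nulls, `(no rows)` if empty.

Gita | 27 ; Alice | 4 ; Owen | 5 ; Nora | 20 ; Yuki | 37

Join each orders row to its customers via customer_id.
Group joined rows by customers.id; compute SUM(m.qty) per group.
  1: ids {1, 5, 10, 14} → SUM(m.qty)=27
  2: ids {12} → SUM(m.qty)=4
  3: ids {2, 9} → SUM(m.qty)=5
  4: ids {7, 11, 13} → SUM(m.qty)=20
  5: ids {3, 4, 6, 8} → SUM(m.qty)=37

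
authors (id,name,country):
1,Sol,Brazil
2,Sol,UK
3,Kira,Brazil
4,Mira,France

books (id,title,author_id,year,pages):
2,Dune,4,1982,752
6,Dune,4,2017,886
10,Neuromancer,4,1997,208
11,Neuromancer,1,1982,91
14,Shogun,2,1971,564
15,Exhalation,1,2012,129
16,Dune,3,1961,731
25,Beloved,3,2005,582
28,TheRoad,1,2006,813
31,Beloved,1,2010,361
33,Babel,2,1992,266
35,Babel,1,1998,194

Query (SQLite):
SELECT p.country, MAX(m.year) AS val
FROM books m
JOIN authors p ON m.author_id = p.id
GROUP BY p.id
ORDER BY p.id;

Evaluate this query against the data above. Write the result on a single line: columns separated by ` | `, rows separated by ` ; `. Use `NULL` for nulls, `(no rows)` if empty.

Brazil | 2012 ; UK | 1992 ; Brazil | 2005 ; France | 2017

Join each books row to its authors via author_id.
Group joined rows by authors.id; compute MAX(m.year) per group.
  1: ids {11, 15, 28, 31, 35} → MAX(m.year)=2012
  2: ids {14, 33} → MAX(m.year)=1992
  3: ids {16, 25} → MAX(m.year)=2005
  4: ids {2, 6, 10} → MAX(m.year)=2017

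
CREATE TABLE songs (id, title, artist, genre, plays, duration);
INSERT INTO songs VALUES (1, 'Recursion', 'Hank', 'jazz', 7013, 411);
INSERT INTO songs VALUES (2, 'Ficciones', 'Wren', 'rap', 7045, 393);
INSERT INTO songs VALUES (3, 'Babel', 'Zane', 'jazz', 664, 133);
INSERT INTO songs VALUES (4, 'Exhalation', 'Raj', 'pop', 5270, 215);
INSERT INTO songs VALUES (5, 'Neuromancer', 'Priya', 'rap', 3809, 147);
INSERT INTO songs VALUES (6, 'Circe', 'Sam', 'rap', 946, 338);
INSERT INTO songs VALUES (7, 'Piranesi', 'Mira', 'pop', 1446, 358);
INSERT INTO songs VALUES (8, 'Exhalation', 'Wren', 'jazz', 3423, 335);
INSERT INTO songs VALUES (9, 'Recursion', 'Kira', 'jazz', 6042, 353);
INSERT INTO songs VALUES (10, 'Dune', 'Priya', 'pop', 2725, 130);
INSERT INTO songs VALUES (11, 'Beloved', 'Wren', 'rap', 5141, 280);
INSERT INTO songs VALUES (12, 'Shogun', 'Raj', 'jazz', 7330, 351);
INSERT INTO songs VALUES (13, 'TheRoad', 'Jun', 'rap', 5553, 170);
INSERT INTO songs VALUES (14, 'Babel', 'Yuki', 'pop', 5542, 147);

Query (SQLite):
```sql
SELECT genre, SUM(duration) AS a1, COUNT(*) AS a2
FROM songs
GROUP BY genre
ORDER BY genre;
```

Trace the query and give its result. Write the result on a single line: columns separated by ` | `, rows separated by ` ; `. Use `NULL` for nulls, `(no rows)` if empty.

jazz | 1583 | 5 ; pop | 850 | 4 ; rap | 1328 | 5

Group songs by genre.
Per group compute: SUM(duration), COUNT(*).
  jazz: ids {1, 3, 8, 9, 12} → SUM(duration)=1583, COUNT(*)=5
  pop: ids {4, 7, 10, 14} → SUM(duration)=850, COUNT(*)=4
  rap: ids {2, 5, 6, 11, 13} → SUM(duration)=1328, COUNT(*)=5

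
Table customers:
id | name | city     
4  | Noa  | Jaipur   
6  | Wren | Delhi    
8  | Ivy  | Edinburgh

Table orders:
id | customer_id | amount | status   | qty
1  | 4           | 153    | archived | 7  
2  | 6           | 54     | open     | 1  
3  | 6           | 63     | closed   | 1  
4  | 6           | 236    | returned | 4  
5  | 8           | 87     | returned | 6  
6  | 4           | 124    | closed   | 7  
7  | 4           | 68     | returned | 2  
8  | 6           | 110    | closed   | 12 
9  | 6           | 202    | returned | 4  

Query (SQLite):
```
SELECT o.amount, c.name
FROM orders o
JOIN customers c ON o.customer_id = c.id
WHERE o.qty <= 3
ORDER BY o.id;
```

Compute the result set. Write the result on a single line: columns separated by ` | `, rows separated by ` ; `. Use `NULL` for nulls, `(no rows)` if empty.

54 | Wren ; 63 | Wren ; 68 | Noa

Each orders row matches the customers row where customer_id = customers.id.
Then keep rows with o.qty <= 3.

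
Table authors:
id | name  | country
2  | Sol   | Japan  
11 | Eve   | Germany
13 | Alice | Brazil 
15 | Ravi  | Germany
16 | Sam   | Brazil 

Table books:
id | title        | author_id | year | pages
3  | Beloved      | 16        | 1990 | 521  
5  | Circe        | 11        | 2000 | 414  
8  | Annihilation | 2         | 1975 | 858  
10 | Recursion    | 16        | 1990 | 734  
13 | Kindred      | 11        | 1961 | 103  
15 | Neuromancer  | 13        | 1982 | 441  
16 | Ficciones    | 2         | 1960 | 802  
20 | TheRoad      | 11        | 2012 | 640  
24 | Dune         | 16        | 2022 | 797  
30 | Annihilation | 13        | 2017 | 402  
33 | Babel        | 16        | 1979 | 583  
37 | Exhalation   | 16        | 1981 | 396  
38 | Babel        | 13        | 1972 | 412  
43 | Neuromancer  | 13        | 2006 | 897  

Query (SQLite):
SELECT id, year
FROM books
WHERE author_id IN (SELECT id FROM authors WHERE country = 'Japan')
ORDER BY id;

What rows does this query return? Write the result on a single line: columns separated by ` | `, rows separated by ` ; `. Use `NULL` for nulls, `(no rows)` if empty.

8 | 1975 ; 16 | 1960

Inner query: authors.id where country = 'Japan'.
Outer: keep books rows whose author_id is in that set.
Inner query → {2}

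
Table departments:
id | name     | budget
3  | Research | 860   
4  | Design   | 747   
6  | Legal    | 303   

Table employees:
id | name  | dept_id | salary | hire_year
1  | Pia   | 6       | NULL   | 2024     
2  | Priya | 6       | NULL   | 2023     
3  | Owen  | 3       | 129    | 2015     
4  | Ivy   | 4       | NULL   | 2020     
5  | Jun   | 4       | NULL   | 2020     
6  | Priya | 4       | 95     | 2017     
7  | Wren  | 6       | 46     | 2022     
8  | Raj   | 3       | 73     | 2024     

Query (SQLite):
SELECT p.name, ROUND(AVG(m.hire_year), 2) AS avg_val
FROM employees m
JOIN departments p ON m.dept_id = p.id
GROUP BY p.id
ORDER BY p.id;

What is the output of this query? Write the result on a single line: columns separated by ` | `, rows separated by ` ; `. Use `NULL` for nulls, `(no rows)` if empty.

Join each employees row to its departments via dept_id.
Group joined rows by departments.id; compute ROUND(AVG(m.hire_year), 2) per group.
  3: ids {3, 8} → ROUND(AVG(m.hire_year), 2)=2019.5
  4: ids {4, 5, 6} → ROUND(AVG(m.hire_year), 2)=2019
  6: ids {1, 2, 7} → ROUND(AVG(m.hire_year), 2)=2023

Research | 2019.5 ; Design | 2019 ; Legal | 2023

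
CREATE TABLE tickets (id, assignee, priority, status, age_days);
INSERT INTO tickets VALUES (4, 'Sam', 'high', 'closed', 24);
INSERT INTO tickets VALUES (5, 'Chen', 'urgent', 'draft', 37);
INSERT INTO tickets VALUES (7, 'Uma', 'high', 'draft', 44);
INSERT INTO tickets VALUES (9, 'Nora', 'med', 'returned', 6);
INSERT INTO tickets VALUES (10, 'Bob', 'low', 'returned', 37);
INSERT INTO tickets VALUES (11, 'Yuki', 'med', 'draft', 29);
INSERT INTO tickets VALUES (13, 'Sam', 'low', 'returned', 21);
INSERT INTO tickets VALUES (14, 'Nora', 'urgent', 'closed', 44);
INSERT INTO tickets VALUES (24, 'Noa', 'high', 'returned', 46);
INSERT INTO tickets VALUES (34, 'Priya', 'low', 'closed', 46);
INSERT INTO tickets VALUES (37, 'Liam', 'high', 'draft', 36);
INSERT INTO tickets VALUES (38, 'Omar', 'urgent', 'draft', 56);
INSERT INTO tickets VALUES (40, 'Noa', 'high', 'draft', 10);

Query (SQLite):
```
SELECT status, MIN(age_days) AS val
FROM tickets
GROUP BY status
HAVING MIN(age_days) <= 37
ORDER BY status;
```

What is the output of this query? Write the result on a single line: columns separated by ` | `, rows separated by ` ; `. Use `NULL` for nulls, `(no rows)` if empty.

Partition tickets by status; compute MIN(age_days) within each group.
HAVING: keep groups where MIN(age_days) <= 37.
  closed: ids {4, 14, 34} → MIN(age_days)=24
  draft: ids {5, 7, 11, 37, 38, 40} → MIN(age_days)=10
  returned: ids {9, 10, 13, 24} → MIN(age_days)=6

closed | 24 ; draft | 10 ; returned | 6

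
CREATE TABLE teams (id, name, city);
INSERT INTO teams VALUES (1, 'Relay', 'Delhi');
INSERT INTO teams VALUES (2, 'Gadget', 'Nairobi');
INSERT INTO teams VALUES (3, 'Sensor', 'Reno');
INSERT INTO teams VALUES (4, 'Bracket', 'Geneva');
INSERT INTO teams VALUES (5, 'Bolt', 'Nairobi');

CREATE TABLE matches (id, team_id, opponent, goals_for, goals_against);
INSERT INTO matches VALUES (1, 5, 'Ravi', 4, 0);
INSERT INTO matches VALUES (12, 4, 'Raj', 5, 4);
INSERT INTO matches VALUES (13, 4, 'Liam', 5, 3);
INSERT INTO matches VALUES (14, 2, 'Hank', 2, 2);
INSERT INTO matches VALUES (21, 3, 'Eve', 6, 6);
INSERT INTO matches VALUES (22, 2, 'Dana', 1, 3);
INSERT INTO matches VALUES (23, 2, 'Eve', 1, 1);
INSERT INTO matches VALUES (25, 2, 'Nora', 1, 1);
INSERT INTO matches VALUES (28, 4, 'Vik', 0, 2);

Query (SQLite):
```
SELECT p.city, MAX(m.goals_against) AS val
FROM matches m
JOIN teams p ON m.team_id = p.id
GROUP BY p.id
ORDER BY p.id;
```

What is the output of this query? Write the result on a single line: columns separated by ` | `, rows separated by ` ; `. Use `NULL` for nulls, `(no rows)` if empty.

Nairobi | 3 ; Reno | 6 ; Geneva | 4 ; Nairobi | 0

Join each matches row to its teams via team_id.
Group joined rows by teams.id; compute MAX(m.goals_against) per group.
  2: ids {14, 22, 23, 25} → MAX(m.goals_against)=3
  3: ids {21} → MAX(m.goals_against)=6
  4: ids {12, 13, 28} → MAX(m.goals_against)=4
  5: ids {1} → MAX(m.goals_against)=0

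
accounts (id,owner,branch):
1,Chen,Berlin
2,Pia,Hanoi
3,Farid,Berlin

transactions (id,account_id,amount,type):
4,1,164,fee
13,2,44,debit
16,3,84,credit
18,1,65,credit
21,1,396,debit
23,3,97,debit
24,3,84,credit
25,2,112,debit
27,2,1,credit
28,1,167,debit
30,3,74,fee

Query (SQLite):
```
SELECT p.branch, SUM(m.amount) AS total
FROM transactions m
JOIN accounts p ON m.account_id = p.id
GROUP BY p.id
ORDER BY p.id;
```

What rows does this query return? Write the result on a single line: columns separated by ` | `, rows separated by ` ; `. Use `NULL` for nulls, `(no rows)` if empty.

Join each transactions row to its accounts via account_id.
Group joined rows by accounts.id; compute SUM(m.amount) per group.
  1: ids {4, 18, 21, 28} → SUM(m.amount)=792
  2: ids {13, 25, 27} → SUM(m.amount)=157
  3: ids {16, 23, 24, 30} → SUM(m.amount)=339

Berlin | 792 ; Hanoi | 157 ; Berlin | 339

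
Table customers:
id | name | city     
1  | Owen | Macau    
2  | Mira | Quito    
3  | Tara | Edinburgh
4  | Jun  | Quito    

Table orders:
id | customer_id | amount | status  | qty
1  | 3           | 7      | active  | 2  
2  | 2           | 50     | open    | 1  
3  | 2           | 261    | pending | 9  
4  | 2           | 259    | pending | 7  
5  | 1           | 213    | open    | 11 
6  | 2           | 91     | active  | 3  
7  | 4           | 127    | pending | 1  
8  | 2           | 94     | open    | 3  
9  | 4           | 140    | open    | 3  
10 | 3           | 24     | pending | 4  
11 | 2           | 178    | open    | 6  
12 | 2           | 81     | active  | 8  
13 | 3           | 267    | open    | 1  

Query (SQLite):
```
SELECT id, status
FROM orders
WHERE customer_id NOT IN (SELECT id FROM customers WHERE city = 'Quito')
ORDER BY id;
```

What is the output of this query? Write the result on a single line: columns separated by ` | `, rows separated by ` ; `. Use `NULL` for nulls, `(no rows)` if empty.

Inner query: customers.id where city = 'Quito'.
Outer: keep orders rows whose customer_id is not in that set.
Inner query → {2, 4}

1 | active ; 5 | open ; 10 | pending ; 13 | open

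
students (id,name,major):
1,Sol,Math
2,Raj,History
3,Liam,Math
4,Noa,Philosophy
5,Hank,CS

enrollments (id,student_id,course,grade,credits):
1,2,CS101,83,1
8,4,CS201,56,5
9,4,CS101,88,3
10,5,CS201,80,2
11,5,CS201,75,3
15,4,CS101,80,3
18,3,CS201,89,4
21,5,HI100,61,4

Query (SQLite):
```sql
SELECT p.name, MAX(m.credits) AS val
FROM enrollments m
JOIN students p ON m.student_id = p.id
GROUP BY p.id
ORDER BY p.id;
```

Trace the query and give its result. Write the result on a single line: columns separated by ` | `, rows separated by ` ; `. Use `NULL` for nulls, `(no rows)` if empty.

Join each enrollments row to its students via student_id.
Group joined rows by students.id; compute MAX(m.credits) per group.
  2: ids {1} → MAX(m.credits)=1
  3: ids {18} → MAX(m.credits)=4
  4: ids {8, 9, 15} → MAX(m.credits)=5
  5: ids {10, 11, 21} → MAX(m.credits)=4

Raj | 1 ; Liam | 4 ; Noa | 5 ; Hank | 4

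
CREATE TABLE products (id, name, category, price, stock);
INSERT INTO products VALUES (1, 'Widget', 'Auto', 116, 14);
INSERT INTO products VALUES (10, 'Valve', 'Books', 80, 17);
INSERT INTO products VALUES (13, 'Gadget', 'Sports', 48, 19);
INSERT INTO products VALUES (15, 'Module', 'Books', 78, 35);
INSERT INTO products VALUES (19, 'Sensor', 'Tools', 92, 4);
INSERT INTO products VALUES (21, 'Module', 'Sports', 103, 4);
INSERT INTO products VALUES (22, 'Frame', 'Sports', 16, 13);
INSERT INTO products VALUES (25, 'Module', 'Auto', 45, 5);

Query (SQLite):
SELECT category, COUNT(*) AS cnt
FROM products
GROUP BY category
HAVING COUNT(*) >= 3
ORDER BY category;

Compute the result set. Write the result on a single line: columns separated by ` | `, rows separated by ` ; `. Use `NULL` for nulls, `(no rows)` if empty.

Sports | 3

Partition products by category; compute COUNT(*) within each group.
HAVING: keep groups with count ≥ 3.
  Auto: ids {1, 25} → COUNT(*)=2
  Books: ids {10, 15} → COUNT(*)=2
  Sports: ids {13, 21, 22} → COUNT(*)=3
  Tools: ids {19} → COUNT(*)=1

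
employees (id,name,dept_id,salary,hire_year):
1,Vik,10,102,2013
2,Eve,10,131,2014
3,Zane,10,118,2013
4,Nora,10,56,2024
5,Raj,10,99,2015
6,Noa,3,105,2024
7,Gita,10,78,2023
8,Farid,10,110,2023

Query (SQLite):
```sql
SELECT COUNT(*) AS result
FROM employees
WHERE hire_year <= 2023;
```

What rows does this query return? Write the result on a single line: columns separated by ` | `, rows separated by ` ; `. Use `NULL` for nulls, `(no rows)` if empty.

6

Rows where hire_year <= 2023 → salary values: [102, 131, 118, 99, 78, 110].
COUNT(*) counts rows → 6.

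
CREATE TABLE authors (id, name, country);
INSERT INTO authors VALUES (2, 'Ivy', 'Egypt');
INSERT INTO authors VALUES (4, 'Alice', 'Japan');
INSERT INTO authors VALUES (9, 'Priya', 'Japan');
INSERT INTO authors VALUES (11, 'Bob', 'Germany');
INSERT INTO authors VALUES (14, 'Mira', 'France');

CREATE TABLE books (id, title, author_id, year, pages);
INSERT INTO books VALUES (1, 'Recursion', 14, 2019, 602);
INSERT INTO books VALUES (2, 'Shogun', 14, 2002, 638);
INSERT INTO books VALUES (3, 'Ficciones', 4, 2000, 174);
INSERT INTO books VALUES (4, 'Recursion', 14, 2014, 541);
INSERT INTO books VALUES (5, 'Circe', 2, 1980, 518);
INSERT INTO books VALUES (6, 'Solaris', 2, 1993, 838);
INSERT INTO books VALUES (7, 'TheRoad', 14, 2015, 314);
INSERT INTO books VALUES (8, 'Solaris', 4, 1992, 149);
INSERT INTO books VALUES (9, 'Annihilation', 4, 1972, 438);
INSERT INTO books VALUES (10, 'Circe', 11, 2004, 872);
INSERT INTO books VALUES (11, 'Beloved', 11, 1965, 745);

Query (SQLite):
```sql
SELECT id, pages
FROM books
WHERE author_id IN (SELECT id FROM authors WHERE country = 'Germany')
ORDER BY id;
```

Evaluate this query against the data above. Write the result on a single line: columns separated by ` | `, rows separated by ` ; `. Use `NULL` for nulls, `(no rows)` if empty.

10 | 872 ; 11 | 745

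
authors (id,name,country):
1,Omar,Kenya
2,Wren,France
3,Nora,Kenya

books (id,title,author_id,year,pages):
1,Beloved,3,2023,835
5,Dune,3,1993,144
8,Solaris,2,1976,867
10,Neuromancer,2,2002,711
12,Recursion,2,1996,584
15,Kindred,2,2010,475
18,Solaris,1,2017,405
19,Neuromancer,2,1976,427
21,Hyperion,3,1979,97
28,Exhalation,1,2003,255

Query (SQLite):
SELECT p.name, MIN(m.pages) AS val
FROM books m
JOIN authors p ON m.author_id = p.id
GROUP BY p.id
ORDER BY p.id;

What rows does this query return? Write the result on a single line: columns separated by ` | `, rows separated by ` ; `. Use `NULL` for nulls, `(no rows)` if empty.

Join each books row to its authors via author_id.
Group joined rows by authors.id; compute MIN(m.pages) per group.
  1: ids {18, 28} → MIN(m.pages)=255
  2: ids {8, 10, 12, 15, 19} → MIN(m.pages)=427
  3: ids {1, 5, 21} → MIN(m.pages)=97

Omar | 255 ; Wren | 427 ; Nora | 97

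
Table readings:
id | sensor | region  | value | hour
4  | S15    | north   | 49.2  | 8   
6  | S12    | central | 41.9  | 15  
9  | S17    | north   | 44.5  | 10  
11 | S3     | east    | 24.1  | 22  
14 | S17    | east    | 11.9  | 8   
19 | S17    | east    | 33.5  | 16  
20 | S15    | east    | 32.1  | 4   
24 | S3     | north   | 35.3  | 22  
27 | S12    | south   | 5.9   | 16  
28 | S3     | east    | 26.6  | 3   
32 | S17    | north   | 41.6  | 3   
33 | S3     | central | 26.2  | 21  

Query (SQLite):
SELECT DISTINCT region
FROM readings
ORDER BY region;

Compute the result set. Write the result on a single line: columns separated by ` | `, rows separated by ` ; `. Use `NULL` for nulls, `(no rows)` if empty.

central ; east ; north ; south

Collect distinct region values from readings.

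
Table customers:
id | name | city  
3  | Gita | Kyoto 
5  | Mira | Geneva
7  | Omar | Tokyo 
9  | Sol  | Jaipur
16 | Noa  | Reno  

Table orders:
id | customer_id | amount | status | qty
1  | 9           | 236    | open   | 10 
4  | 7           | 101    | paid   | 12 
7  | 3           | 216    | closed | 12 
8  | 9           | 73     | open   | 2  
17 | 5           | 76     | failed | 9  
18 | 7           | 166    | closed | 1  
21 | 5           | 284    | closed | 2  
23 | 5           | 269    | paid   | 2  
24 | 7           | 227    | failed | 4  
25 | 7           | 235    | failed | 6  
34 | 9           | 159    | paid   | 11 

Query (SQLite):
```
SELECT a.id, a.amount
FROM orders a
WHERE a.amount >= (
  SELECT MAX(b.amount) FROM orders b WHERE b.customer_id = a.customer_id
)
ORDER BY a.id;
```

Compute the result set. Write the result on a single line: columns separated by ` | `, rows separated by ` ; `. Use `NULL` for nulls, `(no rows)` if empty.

1 | 236 ; 7 | 216 ; 21 | 284 ; 25 | 235

For each orders row a, compute MAX(amount) over rows sharing a.customer_id.
Keep row a if a.amount >= that per-group MAX.
  customer_id=3: MAX(amount) = 216
  customer_id=5: MAX(amount) = 284
  customer_id=7: MAX(amount) = 235
  customer_id=9: MAX(amount) = 236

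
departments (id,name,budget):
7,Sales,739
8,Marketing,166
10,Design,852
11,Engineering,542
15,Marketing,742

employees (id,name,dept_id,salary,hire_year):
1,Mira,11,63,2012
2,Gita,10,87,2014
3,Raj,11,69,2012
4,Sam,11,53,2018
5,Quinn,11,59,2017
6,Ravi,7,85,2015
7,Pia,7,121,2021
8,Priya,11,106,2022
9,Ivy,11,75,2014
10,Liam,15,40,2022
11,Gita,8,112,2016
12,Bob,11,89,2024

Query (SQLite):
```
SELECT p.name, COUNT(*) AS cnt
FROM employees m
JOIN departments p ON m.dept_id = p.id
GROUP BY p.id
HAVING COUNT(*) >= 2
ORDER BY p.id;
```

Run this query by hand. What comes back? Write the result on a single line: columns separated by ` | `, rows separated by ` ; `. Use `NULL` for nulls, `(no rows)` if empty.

Join each employees row to its departments via dept_id.
Group joined rows by departments.id; compute COUNT(*) per group.
HAVING: keep groups with count ≥ 2.
  7: ids {6, 7} → COUNT(*)=2
  8: ids {11} → COUNT(*)=1
  10: ids {2} → COUNT(*)=1
  11: ids {1, 3, 4, 5, 8, 9, 12} → COUNT(*)=7
  15: ids {10} → COUNT(*)=1

Sales | 2 ; Engineering | 7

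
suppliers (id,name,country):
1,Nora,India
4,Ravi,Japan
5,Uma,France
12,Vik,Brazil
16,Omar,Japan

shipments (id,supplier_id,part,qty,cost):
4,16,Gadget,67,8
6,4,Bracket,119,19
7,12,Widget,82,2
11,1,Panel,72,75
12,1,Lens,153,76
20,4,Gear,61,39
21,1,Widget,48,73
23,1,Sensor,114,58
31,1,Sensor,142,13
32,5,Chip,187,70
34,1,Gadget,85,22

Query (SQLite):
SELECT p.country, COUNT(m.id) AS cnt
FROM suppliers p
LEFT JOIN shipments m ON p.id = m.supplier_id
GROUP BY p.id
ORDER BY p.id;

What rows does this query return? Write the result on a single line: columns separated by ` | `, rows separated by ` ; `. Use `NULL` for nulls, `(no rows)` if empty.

India | 6 ; Japan | 2 ; France | 1 ; Brazil | 1 ; Japan | 1

LEFT JOIN keeps every suppliers row; unmatched ones get NULL for shipments columns.
Group by suppliers.id and compute COUNT(m.id). COUNT(col) of an all-NULL group is 0.
  1: ids {11, 12, 21, 23, 31, 34} → COUNT(m.id)=6
  4: ids {6, 20} → COUNT(m.id)=2
  5: ids {32} → COUNT(m.id)=1
  12: ids {7} → COUNT(m.id)=1
  16: ids {4} → COUNT(m.id)=1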